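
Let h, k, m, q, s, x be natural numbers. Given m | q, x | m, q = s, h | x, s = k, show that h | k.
From q = s and s = k, q = k. h | x and x | m, so h | m. From m | q, h | q. Since q = k, h | k.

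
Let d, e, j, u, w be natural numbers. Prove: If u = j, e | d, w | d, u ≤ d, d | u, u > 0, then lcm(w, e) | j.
Because d | u and u > 0, d ≤ u. u ≤ d, so d = u. Since u = j, d = j. From w | d and e | d, lcm(w, e) | d. Since d = j, lcm(w, e) | j.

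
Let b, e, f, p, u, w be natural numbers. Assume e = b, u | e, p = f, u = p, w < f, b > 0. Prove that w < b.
From u = p and p = f, u = f. e = b and u | e, therefore u | b. Since b > 0, u ≤ b. u = f, so f ≤ b. Since w < f, w < b.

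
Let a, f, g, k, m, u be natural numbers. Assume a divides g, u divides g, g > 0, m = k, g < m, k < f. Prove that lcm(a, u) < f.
a divides g and u divides g, so lcm(a, u) divides g. g > 0, so lcm(a, u) ≤ g. m = k and g < m, so g < k. Because lcm(a, u) ≤ g, lcm(a, u) < k. Since k < f, lcm(a, u) < f.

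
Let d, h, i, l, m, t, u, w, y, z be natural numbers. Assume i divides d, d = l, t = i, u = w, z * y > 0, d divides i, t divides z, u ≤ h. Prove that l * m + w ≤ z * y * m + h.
i divides d and d divides i, so i = d. t = i, so t = d. Since t divides z, d divides z. d = l, so l divides z. Then l divides z * y. Since z * y > 0, l ≤ z * y. By multiplying by a non-negative, l * m ≤ z * y * m. u = w and u ≤ h, hence w ≤ h. Since l * m ≤ z * y * m, l * m + w ≤ z * y * m + h.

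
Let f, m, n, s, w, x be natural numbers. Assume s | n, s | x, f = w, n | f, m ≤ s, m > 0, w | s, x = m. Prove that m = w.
From x = m and s | x, s | m. m > 0, so s ≤ m. Since m ≤ s, m = s. s | n and n | f, thus s | f. Since f = w, s | w. From w | s, s = w. Since m = s, m = w.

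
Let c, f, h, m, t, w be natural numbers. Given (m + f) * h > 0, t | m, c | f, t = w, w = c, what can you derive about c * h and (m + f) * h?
c * h ≤ (m + f) * h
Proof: t = w and t | m, thus w | m. Since w = c, c | m. From c | f, c | m + f. Then c * h | (m + f) * h. (m + f) * h > 0, so c * h ≤ (m + f) * h.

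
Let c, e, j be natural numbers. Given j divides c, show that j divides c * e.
Since j divides c, by divisibility extends to multiples, j divides c * e.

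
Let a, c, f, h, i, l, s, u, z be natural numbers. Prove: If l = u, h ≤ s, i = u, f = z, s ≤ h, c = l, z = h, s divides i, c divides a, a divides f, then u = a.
f = z and z = h, hence f = h. h ≤ s and s ≤ h, hence h = s. f = h, so f = s. Since a divides f, a divides s. From i = u and s divides i, s divides u. a divides s, so a divides u. c = l and c divides a, so l divides a. Since l = u, u divides a. From a divides u, a = u. Then u = a.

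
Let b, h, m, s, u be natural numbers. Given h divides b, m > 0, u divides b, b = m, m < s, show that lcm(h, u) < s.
h divides b and u divides b, thus lcm(h, u) divides b. Since b = m, lcm(h, u) divides m. Since m > 0, lcm(h, u) ≤ m. Because m < s, lcm(h, u) < s.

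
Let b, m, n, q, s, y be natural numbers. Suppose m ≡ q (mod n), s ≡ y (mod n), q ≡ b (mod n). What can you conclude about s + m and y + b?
s + m ≡ y + b (mod n)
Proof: Because m ≡ q (mod n) and q ≡ b (mod n), m ≡ b (mod n). From s ≡ y (mod n), s + m ≡ y + b (mod n).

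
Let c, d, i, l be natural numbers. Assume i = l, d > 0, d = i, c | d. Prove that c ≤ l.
d = i and i = l, thus d = l. c | d and d > 0, therefore c ≤ d. d = l, so c ≤ l.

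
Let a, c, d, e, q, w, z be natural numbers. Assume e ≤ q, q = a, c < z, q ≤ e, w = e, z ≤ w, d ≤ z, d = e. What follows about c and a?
c < a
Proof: Because w = e and z ≤ w, z ≤ e. From d = e and d ≤ z, e ≤ z. Since z ≤ e, z = e. From e ≤ q and q ≤ e, e = q. z = e, so z = q. q = a, so z = a. c < z, so c < a.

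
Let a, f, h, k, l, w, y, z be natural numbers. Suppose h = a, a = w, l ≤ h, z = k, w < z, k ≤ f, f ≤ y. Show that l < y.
h = a and a = w, hence h = w. Because l ≤ h, l ≤ w. Because z = k and w < z, w < k. From k ≤ f and f ≤ y, k ≤ y. Since w < k, w < y. Since l ≤ w, l < y.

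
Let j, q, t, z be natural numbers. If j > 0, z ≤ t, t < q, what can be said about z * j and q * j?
z * j < q * j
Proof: z ≤ t and t < q, therefore z < q. Since j > 0, by multiplying by a positive, z * j < q * j.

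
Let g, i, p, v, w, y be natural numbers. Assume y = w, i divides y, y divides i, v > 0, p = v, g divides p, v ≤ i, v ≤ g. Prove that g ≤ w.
p = v and g divides p, hence g divides v. Since v > 0, g ≤ v. v ≤ g, so v = g. i divides y and y divides i, therefore i = y. y = w, so i = w. Since v ≤ i, v ≤ w. From v = g, g ≤ w.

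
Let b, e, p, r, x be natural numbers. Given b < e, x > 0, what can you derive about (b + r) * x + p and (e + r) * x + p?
(b + r) * x + p < (e + r) * x + p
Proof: b < e, hence b + r < e + r. Since x > 0, by multiplying by a positive, (b + r) * x < (e + r) * x. Then (b + r) * x + p < (e + r) * x + p.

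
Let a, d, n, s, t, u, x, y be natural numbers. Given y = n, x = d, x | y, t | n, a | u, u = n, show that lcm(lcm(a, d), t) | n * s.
u = n and a | u, so a | n. Since y = n and x | y, x | n. Since x = d, d | n. a | n, so lcm(a, d) | n. t | n, so lcm(lcm(a, d), t) | n. Then lcm(lcm(a, d), t) | n * s.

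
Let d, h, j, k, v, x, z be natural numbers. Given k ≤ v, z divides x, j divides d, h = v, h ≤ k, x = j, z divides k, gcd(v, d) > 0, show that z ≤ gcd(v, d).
From h = v and h ≤ k, v ≤ k. k ≤ v, so k = v. Since z divides k, z divides v. x = j and z divides x, so z divides j. Since j divides d, z divides d. z divides v, so z divides gcd(v, d). gcd(v, d) > 0, so z ≤ gcd(v, d).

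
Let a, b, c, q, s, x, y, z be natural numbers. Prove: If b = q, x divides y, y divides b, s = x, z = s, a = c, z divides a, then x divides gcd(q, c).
Because x divides y and y divides b, x divides b. Since b = q, x divides q. a = c and z divides a, so z divides c. Since z = s, s divides c. Because s = x, x divides c. Since x divides q, x divides gcd(q, c).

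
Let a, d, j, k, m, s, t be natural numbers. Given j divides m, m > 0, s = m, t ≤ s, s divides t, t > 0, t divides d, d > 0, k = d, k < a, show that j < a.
From j divides m and m > 0, j ≤ m. s divides t and t > 0, so s ≤ t. t ≤ s, so t = s. t divides d, so s divides d. Since d > 0, s ≤ d. s = m, so m ≤ d. Since j ≤ m, j ≤ d. k = d and k < a, so d < a. Since j ≤ d, j < a.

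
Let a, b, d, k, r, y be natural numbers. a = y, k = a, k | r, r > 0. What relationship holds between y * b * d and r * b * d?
y * b * d ≤ r * b * d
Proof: k = a and a = y, hence k = y. k | r and r > 0, therefore k ≤ r. k = y, so y ≤ r. Then y * b ≤ r * b. Then y * b * d ≤ r * b * d.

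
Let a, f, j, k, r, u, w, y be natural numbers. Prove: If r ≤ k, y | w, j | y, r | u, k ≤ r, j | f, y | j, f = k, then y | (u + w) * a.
k ≤ r and r ≤ k, hence k = r. f = k, so f = r. j | y and y | j, thus j = y. Because j | f, y | f. f = r, so y | r. Since r | u, y | u. From y | w, y | u + w. Then y | (u + w) * a.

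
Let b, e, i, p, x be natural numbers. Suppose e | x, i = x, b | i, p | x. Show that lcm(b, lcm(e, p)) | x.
i = x and b | i, thus b | x. e | x and p | x, hence lcm(e, p) | x. Since b | x, lcm(b, lcm(e, p)) | x.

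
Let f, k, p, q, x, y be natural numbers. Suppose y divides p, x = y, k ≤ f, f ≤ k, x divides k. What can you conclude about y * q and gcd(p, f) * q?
y * q divides gcd(p, f) * q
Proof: k ≤ f and f ≤ k, hence k = f. Since x divides k, x divides f. x = y, so y divides f. y divides p, so y divides gcd(p, f). Then y * q divides gcd(p, f) * q.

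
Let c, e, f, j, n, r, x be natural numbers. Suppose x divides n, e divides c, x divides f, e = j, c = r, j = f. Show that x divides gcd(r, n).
e = j and e divides c, therefore j divides c. Because j = f, f divides c. Since c = r, f divides r. x divides f, so x divides r. x divides n, so x divides gcd(r, n).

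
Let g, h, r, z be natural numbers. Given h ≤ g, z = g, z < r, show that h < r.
z = g and z < r, so g < r. Since h ≤ g, h < r.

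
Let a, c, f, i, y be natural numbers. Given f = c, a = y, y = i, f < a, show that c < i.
From f = c and f < a, c < a. Since a = y, c < y. Since y = i, c < i.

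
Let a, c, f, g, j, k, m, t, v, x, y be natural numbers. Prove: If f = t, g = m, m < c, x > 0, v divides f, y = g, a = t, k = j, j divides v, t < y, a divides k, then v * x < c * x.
k = j and a divides k, therefore a divides j. Since a = t, t divides j. j divides v, so t divides v. Because f = t and v divides f, v divides t. t divides v, so t = v. y = g and g = m, thus y = m. Since t < y, t < m. m < c, so t < c. Since t = v, v < c. From x > 0, by multiplying by a positive, v * x < c * x.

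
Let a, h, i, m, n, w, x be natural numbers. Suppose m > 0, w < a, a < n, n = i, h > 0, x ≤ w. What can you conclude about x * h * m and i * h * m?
x * h * m < i * h * m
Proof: w < a and a < n, so w < n. Because n = i, w < i. x ≤ w, so x < i. Since h > 0, by multiplying by a positive, x * h < i * h. Since m > 0, by multiplying by a positive, x * h * m < i * h * m.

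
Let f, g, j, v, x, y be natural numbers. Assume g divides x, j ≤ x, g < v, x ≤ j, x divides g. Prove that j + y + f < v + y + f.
Because g divides x and x divides g, g = x. x ≤ j and j ≤ x, therefore x = j. g = x, so g = j. Since g < v, j < v. Then j + y < v + y. Then j + y + f < v + y + f.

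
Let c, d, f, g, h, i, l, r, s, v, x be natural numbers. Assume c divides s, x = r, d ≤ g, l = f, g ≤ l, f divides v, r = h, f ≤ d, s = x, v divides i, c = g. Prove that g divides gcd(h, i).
From s = x and x = r, s = r. Since r = h, s = h. c = g and c divides s, therefore g divides s. s = h, so g divides h. Because f ≤ d and d ≤ g, f ≤ g. l = f and g ≤ l, therefore g ≤ f. f ≤ g, so f = g. Because f divides v and v divides i, f divides i. f = g, so g divides i. Because g divides h, g divides gcd(h, i).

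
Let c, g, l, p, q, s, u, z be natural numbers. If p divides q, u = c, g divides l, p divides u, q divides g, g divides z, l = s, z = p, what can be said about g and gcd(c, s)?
g divides gcd(c, s)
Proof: Since p divides q and q divides g, p divides g. Because z = p and g divides z, g divides p. Since p divides g, p = g. From u = c and p divides u, p divides c. Because p = g, g divides c. l = s and g divides l, so g divides s. Since g divides c, g divides gcd(c, s).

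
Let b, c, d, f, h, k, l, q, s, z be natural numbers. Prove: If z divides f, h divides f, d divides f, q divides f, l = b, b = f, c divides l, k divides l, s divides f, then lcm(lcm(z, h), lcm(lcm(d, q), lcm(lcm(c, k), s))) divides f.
z divides f and h divides f, so lcm(z, h) divides f. From d divides f and q divides f, lcm(d, q) divides f. Since l = b and b = f, l = f. c divides l and k divides l, so lcm(c, k) divides l. l = f, so lcm(c, k) divides f. Since s divides f, lcm(lcm(c, k), s) divides f. Since lcm(d, q) divides f, lcm(lcm(d, q), lcm(lcm(c, k), s)) divides f. lcm(z, h) divides f, so lcm(lcm(z, h), lcm(lcm(d, q), lcm(lcm(c, k), s))) divides f.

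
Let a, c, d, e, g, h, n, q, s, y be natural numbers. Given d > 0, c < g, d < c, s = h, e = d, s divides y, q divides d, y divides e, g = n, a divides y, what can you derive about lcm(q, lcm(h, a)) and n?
lcm(q, lcm(h, a)) < n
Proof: s = h and s divides y, so h divides y. a divides y, so lcm(h, a) divides y. Since e = d and y divides e, y divides d. lcm(h, a) divides y, so lcm(h, a) divides d. q divides d, so lcm(q, lcm(h, a)) divides d. Since d > 0, lcm(q, lcm(h, a)) ≤ d. d < c and c < g, hence d < g. Since g = n, d < n. Since lcm(q, lcm(h, a)) ≤ d, lcm(q, lcm(h, a)) < n.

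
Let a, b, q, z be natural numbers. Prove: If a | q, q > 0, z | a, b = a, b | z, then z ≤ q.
b = a and b | z, thus a | z. Since z | a, a = z. a | q, so z | q. Because q > 0, z ≤ q.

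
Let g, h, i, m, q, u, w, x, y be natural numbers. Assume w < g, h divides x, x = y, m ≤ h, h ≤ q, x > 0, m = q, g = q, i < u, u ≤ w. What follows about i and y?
i < y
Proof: Because m = q and m ≤ h, q ≤ h. Since h ≤ q, q = h. g = q, so g = h. From u ≤ w and w < g, u < g. From i < u, i < g. Since g = h, i < h. h divides x and x > 0, so h ≤ x. x = y, so h ≤ y. i < h, so i < y.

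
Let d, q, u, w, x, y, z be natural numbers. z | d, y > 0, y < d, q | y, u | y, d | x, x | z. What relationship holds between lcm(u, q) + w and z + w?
lcm(u, q) + w < z + w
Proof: Since u | y and q | y, lcm(u, q) | y. Since y > 0, lcm(u, q) ≤ y. d | x and x | z, therefore d | z. Since z | d, d = z. y < d, so y < z. lcm(u, q) ≤ y, so lcm(u, q) < z. Then lcm(u, q) + w < z + w.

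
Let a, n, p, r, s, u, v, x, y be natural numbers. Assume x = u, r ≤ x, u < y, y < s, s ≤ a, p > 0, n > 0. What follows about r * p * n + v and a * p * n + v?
r * p * n + v < a * p * n + v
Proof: x = u and r ≤ x, hence r ≤ u. u < y, so r < y. Since y < s, r < s. s ≤ a, so r < a. Since p > 0, by multiplying by a positive, r * p < a * p. Because n > 0, by multiplying by a positive, r * p * n < a * p * n. Then r * p * n + v < a * p * n + v.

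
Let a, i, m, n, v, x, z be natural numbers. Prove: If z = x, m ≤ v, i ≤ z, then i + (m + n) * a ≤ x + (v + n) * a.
z = x and i ≤ z, hence i ≤ x. m ≤ v, therefore m + n ≤ v + n. By multiplying by a non-negative, (m + n) * a ≤ (v + n) * a. Since i ≤ x, i + (m + n) * a ≤ x + (v + n) * a.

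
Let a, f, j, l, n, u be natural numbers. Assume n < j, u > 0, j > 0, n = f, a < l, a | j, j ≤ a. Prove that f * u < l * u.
a | j and j > 0, hence a ≤ j. Since j ≤ a, j = a. n < j, so n < a. From n = f, f < a. a < l, so f < l. From u > 0, f * u < l * u.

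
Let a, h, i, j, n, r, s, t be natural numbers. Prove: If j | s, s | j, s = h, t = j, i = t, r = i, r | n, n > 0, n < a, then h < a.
j | s and s | j, therefore j = s. s = h, so j = h. From r = i and r | n, i | n. n > 0, so i ≤ n. Since i = t, t ≤ n. t = j, so j ≤ n. Since n < a, j < a. Because j = h, h < a.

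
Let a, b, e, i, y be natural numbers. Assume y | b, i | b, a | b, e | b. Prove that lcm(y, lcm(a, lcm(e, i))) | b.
Because e | b and i | b, lcm(e, i) | b. Since a | b, lcm(a, lcm(e, i)) | b. From y | b, lcm(y, lcm(a, lcm(e, i))) | b.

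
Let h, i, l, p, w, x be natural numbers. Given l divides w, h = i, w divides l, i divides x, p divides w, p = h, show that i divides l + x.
Since w divides l and l divides w, w = l. p = h and p divides w, thus h divides w. Since w = l, h divides l. Since h = i, i divides l. i divides x, so i divides l + x.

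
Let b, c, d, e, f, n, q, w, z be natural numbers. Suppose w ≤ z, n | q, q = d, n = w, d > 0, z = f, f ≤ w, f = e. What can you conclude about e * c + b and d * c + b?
e * c + b ≤ d * c + b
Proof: Because z = f and w ≤ z, w ≤ f. Since f ≤ w, w = f. From q = d and n | q, n | d. n = w, so w | d. Since w = f, f | d. Since d > 0, f ≤ d. f = e, so e ≤ d. Then e * c ≤ d * c. Then e * c + b ≤ d * c + b.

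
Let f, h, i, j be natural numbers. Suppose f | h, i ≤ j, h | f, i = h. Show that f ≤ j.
h | f and f | h, thus h = f. From i = h, i = f. Since i ≤ j, f ≤ j.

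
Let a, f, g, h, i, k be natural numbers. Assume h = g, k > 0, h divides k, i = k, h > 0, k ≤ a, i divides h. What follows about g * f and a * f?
g * f ≤ a * f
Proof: Because i = k and i divides h, k divides h. h > 0, so k ≤ h. Since h divides k and k > 0, h ≤ k. Since k ≤ h, k = h. h = g, so k = g. Since k ≤ a, g ≤ a. By multiplying by a non-negative, g * f ≤ a * f.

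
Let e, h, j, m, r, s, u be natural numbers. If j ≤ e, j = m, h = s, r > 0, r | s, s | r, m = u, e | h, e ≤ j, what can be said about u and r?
u ≤ r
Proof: j = m and m = u, therefore j = u. s | r and r | s, therefore s = r. h = s, so h = r. Because e ≤ j and j ≤ e, e = j. e | h, so j | h. h = r, so j | r. Since r > 0, j ≤ r. Since j = u, u ≤ r.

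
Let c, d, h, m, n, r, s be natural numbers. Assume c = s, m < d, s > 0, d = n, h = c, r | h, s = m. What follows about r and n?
r < n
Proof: h = c and c = s, thus h = s. Since r | h, r | s. Since s > 0, r ≤ s. s = m, so r ≤ m. m < d, so r < d. Since d = n, r < n.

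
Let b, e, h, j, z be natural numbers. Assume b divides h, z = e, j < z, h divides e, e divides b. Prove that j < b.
b divides h and h divides e, thus b divides e. Since e divides b, e = b. z = e, so z = b. j < z, so j < b.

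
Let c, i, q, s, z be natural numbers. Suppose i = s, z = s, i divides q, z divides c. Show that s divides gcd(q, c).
i = s and i divides q, hence s divides q. Since z = s and z divides c, s divides c. From s divides q, s divides gcd(q, c).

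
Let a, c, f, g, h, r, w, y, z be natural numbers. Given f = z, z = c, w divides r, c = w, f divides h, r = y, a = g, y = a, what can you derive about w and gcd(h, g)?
w divides gcd(h, g)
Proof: From f = z and z = c, f = c. Since f divides h, c divides h. From c = w, w divides h. Because r = y and y = a, r = a. w divides r, so w divides a. a = g, so w divides g. w divides h, so w divides gcd(h, g).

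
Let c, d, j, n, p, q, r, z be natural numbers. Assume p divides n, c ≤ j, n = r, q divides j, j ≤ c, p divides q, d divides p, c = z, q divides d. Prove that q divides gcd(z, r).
Since j ≤ c and c ≤ j, j = c. Since c = z, j = z. q divides j, so q divides z. q divides d and d divides p, hence q divides p. p divides q, so p = q. From n = r and p divides n, p divides r. Since p = q, q divides r. q divides z, so q divides gcd(z, r).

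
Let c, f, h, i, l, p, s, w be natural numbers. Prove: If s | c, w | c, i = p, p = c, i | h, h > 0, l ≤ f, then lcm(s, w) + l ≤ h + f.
s | c and w | c, so lcm(s, w) | c. i = p and p = c, so i = c. Because i | h, c | h. lcm(s, w) | c, so lcm(s, w) | h. Since h > 0, lcm(s, w) ≤ h. l ≤ f, so lcm(s, w) + l ≤ h + f.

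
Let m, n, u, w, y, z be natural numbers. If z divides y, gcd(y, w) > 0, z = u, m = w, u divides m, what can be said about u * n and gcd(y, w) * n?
u * n ≤ gcd(y, w) * n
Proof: z = u and z divides y, therefore u divides y. From m = w and u divides m, u divides w. u divides y, so u divides gcd(y, w). Since gcd(y, w) > 0, u ≤ gcd(y, w). By multiplying by a non-negative, u * n ≤ gcd(y, w) * n.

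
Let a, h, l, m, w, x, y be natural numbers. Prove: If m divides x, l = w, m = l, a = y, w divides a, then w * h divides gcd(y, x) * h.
From a = y and w divides a, w divides y. m = l and m divides x, so l divides x. Since l = w, w divides x. Since w divides y, w divides gcd(y, x). Then w * h divides gcd(y, x) * h.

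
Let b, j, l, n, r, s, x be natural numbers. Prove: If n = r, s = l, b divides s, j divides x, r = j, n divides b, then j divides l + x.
From n divides b and b divides s, n divides s. Since n = r, r divides s. Since r = j, j divides s. s = l, so j divides l. Because j divides x, j divides l + x.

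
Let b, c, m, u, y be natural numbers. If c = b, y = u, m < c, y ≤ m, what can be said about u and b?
u < b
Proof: From y ≤ m and m < c, y < c. Since y = u, u < c. Since c = b, u < b.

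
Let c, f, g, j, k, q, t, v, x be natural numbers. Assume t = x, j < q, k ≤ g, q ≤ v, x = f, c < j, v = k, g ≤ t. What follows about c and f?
c < f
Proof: t = x and x = f, hence t = f. j < q and q ≤ v, thus j < v. v = k, so j < k. Because c < j, c < k. From k ≤ g and g ≤ t, k ≤ t. Since c < k, c < t. Since t = f, c < f.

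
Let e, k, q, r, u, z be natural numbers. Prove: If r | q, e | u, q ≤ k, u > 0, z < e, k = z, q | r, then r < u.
From q | r and r | q, q = r. Since q ≤ k, r ≤ k. Since k = z, r ≤ z. From e | u and u > 0, e ≤ u. z < e, so z < u. From r ≤ z, r < u.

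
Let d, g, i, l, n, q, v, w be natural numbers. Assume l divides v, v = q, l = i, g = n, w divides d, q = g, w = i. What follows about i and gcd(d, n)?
i divides gcd(d, n)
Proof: w = i and w divides d, therefore i divides d. Since q = g and g = n, q = n. From l = i and l divides v, i divides v. Since v = q, i divides q. Since q = n, i divides n. i divides d, so i divides gcd(d, n).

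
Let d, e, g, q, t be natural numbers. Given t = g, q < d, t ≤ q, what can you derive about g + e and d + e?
g + e < d + e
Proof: t ≤ q and q < d, thus t < d. t = g, so g < d. Then g + e < d + e.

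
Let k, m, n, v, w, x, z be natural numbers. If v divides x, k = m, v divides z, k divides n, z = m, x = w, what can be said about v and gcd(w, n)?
v divides gcd(w, n)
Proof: From x = w and v divides x, v divides w. z = m and v divides z, thus v divides m. k = m and k divides n, so m divides n. v divides m, so v divides n. Since v divides w, v divides gcd(w, n).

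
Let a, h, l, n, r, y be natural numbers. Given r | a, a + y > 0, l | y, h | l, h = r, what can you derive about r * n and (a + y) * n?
r * n ≤ (a + y) * n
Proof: Because h | l and l | y, h | y. h = r, so r | y. r | a, so r | a + y. Since a + y > 0, r ≤ a + y. Then r * n ≤ (a + y) * n.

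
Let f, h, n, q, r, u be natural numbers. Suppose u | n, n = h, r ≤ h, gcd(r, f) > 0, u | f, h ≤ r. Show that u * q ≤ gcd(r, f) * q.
h ≤ r and r ≤ h, so h = r. Because n = h and u | n, u | h. Since h = r, u | r. u | f, so u | gcd(r, f). Since gcd(r, f) > 0, u ≤ gcd(r, f). Then u * q ≤ gcd(r, f) * q.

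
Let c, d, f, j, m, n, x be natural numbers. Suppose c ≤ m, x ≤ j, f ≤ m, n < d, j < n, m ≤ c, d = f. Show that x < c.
From x ≤ j and j < n, x < n. Because m ≤ c and c ≤ m, m = c. d = f and n < d, thus n < f. Because f ≤ m, n < m. m = c, so n < c. x < n, so x < c.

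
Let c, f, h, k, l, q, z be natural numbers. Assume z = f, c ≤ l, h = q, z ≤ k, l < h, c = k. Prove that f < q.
z = f and z ≤ k, hence f ≤ k. Because c ≤ l and l < h, c < h. c = k, so k < h. Since h = q, k < q. Since f ≤ k, f < q.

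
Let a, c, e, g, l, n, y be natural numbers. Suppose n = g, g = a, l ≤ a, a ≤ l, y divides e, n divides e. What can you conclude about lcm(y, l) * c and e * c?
lcm(y, l) * c divides e * c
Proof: n = g and g = a, hence n = a. From a ≤ l and l ≤ a, a = l. Since n = a, n = l. Since n divides e, l divides e. y divides e, so lcm(y, l) divides e. Then lcm(y, l) * c divides e * c.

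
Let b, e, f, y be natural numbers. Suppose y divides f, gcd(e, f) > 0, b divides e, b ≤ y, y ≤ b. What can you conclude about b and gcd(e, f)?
b ≤ gcd(e, f)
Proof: y ≤ b and b ≤ y, so y = b. y divides f, so b divides f. Since b divides e, b divides gcd(e, f). gcd(e, f) > 0, so b ≤ gcd(e, f).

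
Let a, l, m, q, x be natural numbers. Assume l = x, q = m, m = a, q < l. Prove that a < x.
q = m and m = a, thus q = a. q < l, so a < l. Since l = x, a < x.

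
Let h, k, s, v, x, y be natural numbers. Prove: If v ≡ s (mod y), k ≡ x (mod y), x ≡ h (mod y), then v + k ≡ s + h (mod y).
k ≡ x (mod y) and x ≡ h (mod y), so k ≡ h (mod y). Since v ≡ s (mod y), by adding congruences, v + k ≡ s + h (mod y).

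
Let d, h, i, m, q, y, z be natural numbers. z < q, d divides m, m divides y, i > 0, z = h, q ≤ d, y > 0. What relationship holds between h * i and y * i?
h * i < y * i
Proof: Because z < q and q ≤ d, z < d. z = h, so h < d. d divides m and m divides y, so d divides y. y > 0, so d ≤ y. Since h < d, h < y. From i > 0, by multiplying by a positive, h * i < y * i.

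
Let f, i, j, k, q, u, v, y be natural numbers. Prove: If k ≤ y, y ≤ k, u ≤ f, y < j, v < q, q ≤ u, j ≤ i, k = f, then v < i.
v < q and q ≤ u, thus v < u. y ≤ k and k ≤ y, so y = k. k = f, so y = f. y < j and j ≤ i, so y < i. Since y = f, f < i. u ≤ f, so u < i. v < u, so v < i.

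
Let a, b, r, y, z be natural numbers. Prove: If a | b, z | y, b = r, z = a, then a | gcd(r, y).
b = r and a | b, hence a | r. Since z = a and z | y, a | y. Since a | r, a | gcd(r, y).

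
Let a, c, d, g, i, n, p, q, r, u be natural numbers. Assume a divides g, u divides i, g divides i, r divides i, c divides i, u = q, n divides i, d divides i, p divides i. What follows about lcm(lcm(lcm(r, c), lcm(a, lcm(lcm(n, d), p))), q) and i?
lcm(lcm(lcm(r, c), lcm(a, lcm(lcm(n, d), p))), q) divides i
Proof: r divides i and c divides i, so lcm(r, c) divides i. a divides g and g divides i, thus a divides i. Because n divides i and d divides i, lcm(n, d) divides i. p divides i, so lcm(lcm(n, d), p) divides i. a divides i, so lcm(a, lcm(lcm(n, d), p)) divides i. Since lcm(r, c) divides i, lcm(lcm(r, c), lcm(a, lcm(lcm(n, d), p))) divides i. From u = q and u divides i, q divides i. lcm(lcm(r, c), lcm(a, lcm(lcm(n, d), p))) divides i, so lcm(lcm(lcm(r, c), lcm(a, lcm(lcm(n, d), p))), q) divides i.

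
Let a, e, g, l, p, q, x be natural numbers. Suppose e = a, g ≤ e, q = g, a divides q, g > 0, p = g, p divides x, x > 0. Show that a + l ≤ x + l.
Because e = a and g ≤ e, g ≤ a. Because q = g and a divides q, a divides g. g > 0, so a ≤ g. g ≤ a, so g = a. Since p = g and p divides x, g divides x. Since x > 0, g ≤ x. Since g = a, a ≤ x. Then a + l ≤ x + l.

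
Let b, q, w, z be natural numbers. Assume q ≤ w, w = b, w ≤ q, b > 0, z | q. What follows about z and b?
z ≤ b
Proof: q ≤ w and w ≤ q, therefore q = w. Because w = b, q = b. Because z | q, z | b. b > 0, so z ≤ b.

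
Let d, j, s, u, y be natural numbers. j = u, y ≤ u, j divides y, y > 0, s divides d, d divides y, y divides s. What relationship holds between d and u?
d = u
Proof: From j = u and j divides y, u divides y. y > 0, so u ≤ y. Since y ≤ u, u = y. y divides s and s divides d, thus y divides d. Since d divides y, y = d. u = y, so u = d. Then d = u.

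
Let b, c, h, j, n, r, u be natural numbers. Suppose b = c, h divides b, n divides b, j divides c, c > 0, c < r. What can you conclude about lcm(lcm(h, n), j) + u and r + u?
lcm(lcm(h, n), j) + u < r + u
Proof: Since h divides b and n divides b, lcm(h, n) divides b. Since b = c, lcm(h, n) divides c. j divides c, so lcm(lcm(h, n), j) divides c. c > 0, so lcm(lcm(h, n), j) ≤ c. c < r, so lcm(lcm(h, n), j) < r. Then lcm(lcm(h, n), j) + u < r + u.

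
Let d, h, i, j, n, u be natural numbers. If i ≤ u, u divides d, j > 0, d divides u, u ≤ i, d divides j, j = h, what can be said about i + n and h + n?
i + n ≤ h + n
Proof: d divides u and u divides d, thus d = u. u ≤ i and i ≤ u, thus u = i. Since d = u, d = i. Since d divides j and j > 0, d ≤ j. j = h, so d ≤ h. From d = i, i ≤ h. Then i + n ≤ h + n.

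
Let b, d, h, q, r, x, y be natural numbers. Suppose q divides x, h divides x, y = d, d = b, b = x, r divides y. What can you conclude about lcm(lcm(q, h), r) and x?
lcm(lcm(q, h), r) divides x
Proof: q divides x and h divides x, hence lcm(q, h) divides x. y = d and d = b, so y = b. b = x, so y = x. Because r divides y, r divides x. Since lcm(q, h) divides x, lcm(lcm(q, h), r) divides x.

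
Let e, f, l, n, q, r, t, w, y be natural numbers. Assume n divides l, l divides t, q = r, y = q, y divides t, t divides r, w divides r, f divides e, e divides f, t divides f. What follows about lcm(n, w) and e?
lcm(n, w) divides e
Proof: n divides l and l divides t, hence n divides t. Because y = q and y divides t, q divides t. q = r, so r divides t. Since t divides r, r = t. w divides r, so w divides t. Since n divides t, lcm(n, w) divides t. From f divides e and e divides f, f = e. From t divides f, t divides e. lcm(n, w) divides t, so lcm(n, w) divides e.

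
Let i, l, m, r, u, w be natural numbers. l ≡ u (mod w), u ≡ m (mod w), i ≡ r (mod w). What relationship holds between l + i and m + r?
l + i ≡ m + r (mod w)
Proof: l ≡ u (mod w) and u ≡ m (mod w), hence l ≡ m (mod w). i ≡ r (mod w), so l + i ≡ m + r (mod w).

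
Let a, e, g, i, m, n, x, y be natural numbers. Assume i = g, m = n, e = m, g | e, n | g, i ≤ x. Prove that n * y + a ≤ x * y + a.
e = m and g | e, thus g | m. From m = n, g | n. n | g, so g = n. Since i = g, i = n. i ≤ x, so n ≤ x. Then n * y ≤ x * y. Then n * y + a ≤ x * y + a.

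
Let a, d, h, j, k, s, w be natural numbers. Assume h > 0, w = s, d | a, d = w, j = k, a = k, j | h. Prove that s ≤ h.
d = w and w = s, hence d = s. Because a = k and d | a, d | k. From j = k and j | h, k | h. Since d | k, d | h. h > 0, so d ≤ h. Because d = s, s ≤ h.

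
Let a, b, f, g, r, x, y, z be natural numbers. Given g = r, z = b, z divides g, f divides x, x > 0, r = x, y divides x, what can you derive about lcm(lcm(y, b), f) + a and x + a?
lcm(lcm(y, b), f) + a ≤ x + a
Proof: z = b and z divides g, so b divides g. Since g = r, b divides r. Because r = x, b divides x. Since y divides x, lcm(y, b) divides x. f divides x, so lcm(lcm(y, b), f) divides x. x > 0, so lcm(lcm(y, b), f) ≤ x. Then lcm(lcm(y, b), f) + a ≤ x + a.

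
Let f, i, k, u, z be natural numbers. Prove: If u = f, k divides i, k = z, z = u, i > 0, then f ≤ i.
k = z and z = u, hence k = u. k divides i, so u divides i. Since i > 0, u ≤ i. Since u = f, f ≤ i.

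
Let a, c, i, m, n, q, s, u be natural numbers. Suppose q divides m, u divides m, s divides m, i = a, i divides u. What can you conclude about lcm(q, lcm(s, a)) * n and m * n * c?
lcm(q, lcm(s, a)) * n divides m * n * c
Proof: From i divides u and u divides m, i divides m. Since i = a, a divides m. Since s divides m, lcm(s, a) divides m. Since q divides m, lcm(q, lcm(s, a)) divides m. Then lcm(q, lcm(s, a)) * n divides m * n. Then lcm(q, lcm(s, a)) * n divides m * n * c.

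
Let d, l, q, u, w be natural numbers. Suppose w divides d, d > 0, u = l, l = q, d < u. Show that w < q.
From w divides d and d > 0, w ≤ d. From u = l and l = q, u = q. Since d < u, d < q. Since w ≤ d, w < q.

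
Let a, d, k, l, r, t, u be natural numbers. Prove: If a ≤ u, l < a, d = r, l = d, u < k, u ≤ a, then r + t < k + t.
l = d and d = r, hence l = r. a ≤ u and u ≤ a, therefore a = u. Because l < a, l < u. Because u < k, l < k. l = r, so r < k. Then r + t < k + t.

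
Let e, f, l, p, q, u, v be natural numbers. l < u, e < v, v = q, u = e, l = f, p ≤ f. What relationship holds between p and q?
p < q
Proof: Since l = f and l < u, f < u. Since u = e, f < e. e < v, so f < v. v = q, so f < q. p ≤ f, so p < q.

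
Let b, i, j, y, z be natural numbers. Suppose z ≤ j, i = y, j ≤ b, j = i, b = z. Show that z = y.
Since b = z and j ≤ b, j ≤ z. From z ≤ j, z = j. Since j = i, z = i. Since i = y, z = y.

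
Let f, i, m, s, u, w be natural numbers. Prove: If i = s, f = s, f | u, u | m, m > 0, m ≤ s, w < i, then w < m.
From f | u and u | m, f | m. f = s, so s | m. Since m > 0, s ≤ m. Since m ≤ s, s = m. Since i = s, i = m. w < i, so w < m.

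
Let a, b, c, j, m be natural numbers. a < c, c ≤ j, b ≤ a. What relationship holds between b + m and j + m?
b + m < j + m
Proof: Since a < c and c ≤ j, a < j. Since b ≤ a, b < j. Then b + m < j + m.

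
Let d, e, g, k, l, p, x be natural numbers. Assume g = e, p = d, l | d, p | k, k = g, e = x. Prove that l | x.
g = e and e = x, therefore g = x. p = d and p | k, hence d | k. k = g, so d | g. l | d, so l | g. Since g = x, l | x.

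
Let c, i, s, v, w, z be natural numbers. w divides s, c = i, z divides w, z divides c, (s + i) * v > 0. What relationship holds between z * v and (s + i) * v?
z * v ≤ (s + i) * v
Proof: z divides w and w divides s, so z divides s. From c = i and z divides c, z divides i. Since z divides s, z divides s + i. Then z * v divides (s + i) * v. (s + i) * v > 0, so z * v ≤ (s + i) * v.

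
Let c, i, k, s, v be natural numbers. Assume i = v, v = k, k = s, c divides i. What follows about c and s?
c divides s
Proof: i = v and v = k, hence i = k. Since k = s, i = s. c divides i, so c divides s.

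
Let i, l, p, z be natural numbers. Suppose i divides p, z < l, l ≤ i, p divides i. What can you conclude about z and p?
z < p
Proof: From i divides p and p divides i, i = p. z < l and l ≤ i, hence z < i. Since i = p, z < p.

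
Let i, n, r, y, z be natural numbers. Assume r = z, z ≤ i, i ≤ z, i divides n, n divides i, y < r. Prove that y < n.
z ≤ i and i ≤ z, so z = i. From r = z, r = i. i divides n and n divides i, hence i = n. Since r = i, r = n. Since y < r, y < n.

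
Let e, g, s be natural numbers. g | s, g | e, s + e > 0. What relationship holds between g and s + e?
g ≤ s + e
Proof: Because g | s and g | e, g | s + e. Since s + e > 0, g ≤ s + e.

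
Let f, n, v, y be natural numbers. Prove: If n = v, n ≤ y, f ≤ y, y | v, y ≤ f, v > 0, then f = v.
f ≤ y and y ≤ f, hence f = y. Since y | v and v > 0, y ≤ v. n = v and n ≤ y, so v ≤ y. y ≤ v, so y = v. Since f = y, f = v.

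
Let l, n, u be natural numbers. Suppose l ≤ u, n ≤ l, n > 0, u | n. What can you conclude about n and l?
n = l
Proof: Since u | n and n > 0, u ≤ n. Since l ≤ u, l ≤ n. n ≤ l, so n = l.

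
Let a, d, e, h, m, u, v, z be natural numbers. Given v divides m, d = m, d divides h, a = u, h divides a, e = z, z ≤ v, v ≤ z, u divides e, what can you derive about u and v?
u = v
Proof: Because d = m and d divides h, m divides h. v divides m, so v divides h. a = u and h divides a, so h divides u. Since v divides h, v divides u. z ≤ v and v ≤ z, hence z = v. e = z, so e = v. Since u divides e, u divides v. v divides u, so v = u. Then u = v.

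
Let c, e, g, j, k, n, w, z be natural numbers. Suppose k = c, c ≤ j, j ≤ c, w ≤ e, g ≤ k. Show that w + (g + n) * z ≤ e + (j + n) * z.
Since c ≤ j and j ≤ c, c = j. k = c and g ≤ k, thus g ≤ c. Since c = j, g ≤ j. Then g + n ≤ j + n. By multiplying by a non-negative, (g + n) * z ≤ (j + n) * z. w ≤ e, so w + (g + n) * z ≤ e + (j + n) * z.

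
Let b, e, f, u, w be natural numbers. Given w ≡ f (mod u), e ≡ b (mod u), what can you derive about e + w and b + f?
e + w ≡ b + f (mod u)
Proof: e ≡ b (mod u) and w ≡ f (mod u). By adding congruences, e + w ≡ b + f (mod u).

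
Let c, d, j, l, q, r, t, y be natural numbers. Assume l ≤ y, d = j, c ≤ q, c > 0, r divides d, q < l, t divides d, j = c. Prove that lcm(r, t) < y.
d = j and j = c, therefore d = c. Because r divides d and t divides d, lcm(r, t) divides d. Since d = c, lcm(r, t) divides c. c > 0, so lcm(r, t) ≤ c. q < l and l ≤ y, so q < y. Because c ≤ q, c < y. lcm(r, t) ≤ c, so lcm(r, t) < y.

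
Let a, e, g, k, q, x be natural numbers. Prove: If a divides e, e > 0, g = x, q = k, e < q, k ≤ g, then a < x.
From a divides e and e > 0, a ≤ e. q = k and e < q, thus e < k. Since k ≤ g, e < g. Since g = x, e < x. a ≤ e, so a < x.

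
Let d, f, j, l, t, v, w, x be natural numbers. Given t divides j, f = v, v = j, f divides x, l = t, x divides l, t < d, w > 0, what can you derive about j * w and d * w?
j * w < d * w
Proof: Because f = v and v = j, f = j. Because f divides x, j divides x. l = t and x divides l, hence x divides t. Since j divides x, j divides t. t divides j, so t = j. t < d, so j < d. From w > 0, by multiplying by a positive, j * w < d * w.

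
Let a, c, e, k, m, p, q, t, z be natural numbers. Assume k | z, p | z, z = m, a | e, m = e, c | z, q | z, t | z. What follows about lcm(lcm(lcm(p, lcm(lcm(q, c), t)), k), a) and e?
lcm(lcm(lcm(p, lcm(lcm(q, c), t)), k), a) | e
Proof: z = m and m = e, therefore z = e. From q | z and c | z, lcm(q, c) | z. Since t | z, lcm(lcm(q, c), t) | z. Since p | z, lcm(p, lcm(lcm(q, c), t)) | z. k | z, so lcm(lcm(p, lcm(lcm(q, c), t)), k) | z. z = e, so lcm(lcm(p, lcm(lcm(q, c), t)), k) | e. Since a | e, lcm(lcm(lcm(p, lcm(lcm(q, c), t)), k), a) | e.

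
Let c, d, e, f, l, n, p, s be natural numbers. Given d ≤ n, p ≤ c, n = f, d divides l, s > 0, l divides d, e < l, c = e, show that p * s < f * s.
Because c = e and p ≤ c, p ≤ e. l divides d and d divides l, thus l = d. Since e < l, e < d. n = f and d ≤ n, so d ≤ f. Since e < d, e < f. p ≤ e, so p < f. Since s > 0, by multiplying by a positive, p * s < f * s.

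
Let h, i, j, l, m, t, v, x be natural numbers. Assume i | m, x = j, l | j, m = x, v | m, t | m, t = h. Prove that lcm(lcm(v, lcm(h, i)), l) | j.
t = h and t | m, hence h | m. i | m, so lcm(h, i) | m. v | m, so lcm(v, lcm(h, i)) | m. Since m = x, lcm(v, lcm(h, i)) | x. Since x = j, lcm(v, lcm(h, i)) | j. Since l | j, lcm(lcm(v, lcm(h, i)), l) | j.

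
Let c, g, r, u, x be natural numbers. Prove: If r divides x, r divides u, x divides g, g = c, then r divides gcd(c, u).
g = c and x divides g, thus x divides c. r divides x, so r divides c. Because r divides u, r divides gcd(c, u).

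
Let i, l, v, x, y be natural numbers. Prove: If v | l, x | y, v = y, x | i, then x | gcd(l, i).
v = y and v | l, hence y | l. Since x | y, x | l. Since x | i, x | gcd(l, i).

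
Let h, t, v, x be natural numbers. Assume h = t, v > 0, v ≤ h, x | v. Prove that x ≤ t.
From x | v and v > 0, x ≤ v. Since h = t and v ≤ h, v ≤ t. From x ≤ v, x ≤ t.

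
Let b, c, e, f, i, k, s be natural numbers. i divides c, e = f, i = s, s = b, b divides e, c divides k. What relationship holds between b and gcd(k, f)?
b divides gcd(k, f)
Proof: i = s and s = b, thus i = b. i divides c, so b divides c. c divides k, so b divides k. e = f and b divides e, hence b divides f. Since b divides k, b divides gcd(k, f).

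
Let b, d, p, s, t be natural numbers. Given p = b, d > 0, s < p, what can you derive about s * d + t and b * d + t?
s * d + t < b * d + t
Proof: p = b and s < p, thus s < b. Because d > 0, s * d < b * d. Then s * d + t < b * d + t.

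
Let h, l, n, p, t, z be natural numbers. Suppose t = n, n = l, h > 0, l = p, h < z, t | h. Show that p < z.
Because n = l and l = p, n = p. Because t = n and t | h, n | h. h > 0, so n ≤ h. Since h < z, n < z. Since n = p, p < z.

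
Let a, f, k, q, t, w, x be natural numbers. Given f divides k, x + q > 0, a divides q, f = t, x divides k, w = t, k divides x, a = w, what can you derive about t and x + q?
t ≤ x + q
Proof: k divides x and x divides k, so k = x. f = t and f divides k, so t divides k. Since k = x, t divides x. Since a = w and w = t, a = t. Since a divides q, t divides q. t divides x, so t divides x + q. x + q > 0, so t ≤ x + q.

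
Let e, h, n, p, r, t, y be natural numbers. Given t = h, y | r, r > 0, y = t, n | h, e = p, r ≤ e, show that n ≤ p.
Since y = t and t = h, y = h. y | r, so h | r. Since n | h, n | r. Since r > 0, n ≤ r. e = p and r ≤ e, so r ≤ p. Since n ≤ r, n ≤ p.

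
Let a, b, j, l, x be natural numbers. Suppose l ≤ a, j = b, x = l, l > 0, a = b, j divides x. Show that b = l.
From j = b and j divides x, b divides x. Since x = l, b divides l. Since l > 0, b ≤ l. Since a = b and l ≤ a, l ≤ b. Since b ≤ l, b = l.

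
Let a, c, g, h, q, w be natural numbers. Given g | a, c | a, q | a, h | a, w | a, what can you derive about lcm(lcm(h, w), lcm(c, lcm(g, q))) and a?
lcm(lcm(h, w), lcm(c, lcm(g, q))) | a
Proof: h | a and w | a, therefore lcm(h, w) | a. g | a and q | a, hence lcm(g, q) | a. c | a, so lcm(c, lcm(g, q)) | a. lcm(h, w) | a, so lcm(lcm(h, w), lcm(c, lcm(g, q))) | a.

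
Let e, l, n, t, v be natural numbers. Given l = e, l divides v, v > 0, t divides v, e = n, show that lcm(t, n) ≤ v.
From l = e and l divides v, e divides v. e = n, so n divides v. t divides v, so lcm(t, n) divides v. Since v > 0, lcm(t, n) ≤ v.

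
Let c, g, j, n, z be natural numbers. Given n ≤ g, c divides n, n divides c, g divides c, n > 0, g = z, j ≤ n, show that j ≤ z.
Since c divides n and n divides c, c = n. g divides c, so g divides n. Since n > 0, g ≤ n. n ≤ g, so n = g. g = z, so n = z. Since j ≤ n, j ≤ z.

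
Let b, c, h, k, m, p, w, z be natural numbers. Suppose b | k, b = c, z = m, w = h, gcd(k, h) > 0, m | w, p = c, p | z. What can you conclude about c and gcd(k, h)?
c ≤ gcd(k, h)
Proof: From b = c and b | k, c | k. z = m and p | z, therefore p | m. Since w = h and m | w, m | h. Since p | m, p | h. Because p = c, c | h. Since c | k, c | gcd(k, h). gcd(k, h) > 0, so c ≤ gcd(k, h).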